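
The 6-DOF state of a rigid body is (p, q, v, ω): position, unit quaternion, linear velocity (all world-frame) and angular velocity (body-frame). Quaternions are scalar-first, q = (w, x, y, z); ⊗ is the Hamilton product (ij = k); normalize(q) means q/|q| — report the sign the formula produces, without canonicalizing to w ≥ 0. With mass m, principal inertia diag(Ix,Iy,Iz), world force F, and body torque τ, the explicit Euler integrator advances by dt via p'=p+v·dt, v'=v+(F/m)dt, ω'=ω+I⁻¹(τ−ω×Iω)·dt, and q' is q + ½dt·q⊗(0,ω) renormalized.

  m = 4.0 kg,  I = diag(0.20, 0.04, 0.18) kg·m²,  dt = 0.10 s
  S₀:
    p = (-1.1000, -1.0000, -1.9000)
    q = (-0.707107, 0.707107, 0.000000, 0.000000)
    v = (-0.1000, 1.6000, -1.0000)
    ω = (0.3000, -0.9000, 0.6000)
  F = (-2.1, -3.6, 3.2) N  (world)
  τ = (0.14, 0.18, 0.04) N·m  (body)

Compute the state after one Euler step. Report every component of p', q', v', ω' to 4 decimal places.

p' = (-1.1100, -0.8400, -2.0000)
q' = (-0.7166, 0.6954, 0.0106, -0.0529)
v' = (-0.1525, 1.5100, -0.9200)
ω' = (0.4078, -0.4590, 0.5982)

gyro term ω×Iω = (-0.0756, 0.0036, 0.0432)
(τ − ω×Iω)/I = (1.0780, 4.4100, -0.0178)
ω + α·dt = (0.4078, -0.4590, 0.5982)
q⊗(0,ω) = (-0.2121321, -0.2121321, 0.2121321, -1.0606605)
q' = normalize(q + ½dt·q⊗(0,ω)) = (-0.7166, 0.6954, 0.0106, -0.0529)
a = F/m = (-0.5250, -0.9000, 0.8000)
p + v·dt = (-1.1100, -0.8400, -2.0000)
new velocity v' = (-0.1525, 1.5100, -0.9200)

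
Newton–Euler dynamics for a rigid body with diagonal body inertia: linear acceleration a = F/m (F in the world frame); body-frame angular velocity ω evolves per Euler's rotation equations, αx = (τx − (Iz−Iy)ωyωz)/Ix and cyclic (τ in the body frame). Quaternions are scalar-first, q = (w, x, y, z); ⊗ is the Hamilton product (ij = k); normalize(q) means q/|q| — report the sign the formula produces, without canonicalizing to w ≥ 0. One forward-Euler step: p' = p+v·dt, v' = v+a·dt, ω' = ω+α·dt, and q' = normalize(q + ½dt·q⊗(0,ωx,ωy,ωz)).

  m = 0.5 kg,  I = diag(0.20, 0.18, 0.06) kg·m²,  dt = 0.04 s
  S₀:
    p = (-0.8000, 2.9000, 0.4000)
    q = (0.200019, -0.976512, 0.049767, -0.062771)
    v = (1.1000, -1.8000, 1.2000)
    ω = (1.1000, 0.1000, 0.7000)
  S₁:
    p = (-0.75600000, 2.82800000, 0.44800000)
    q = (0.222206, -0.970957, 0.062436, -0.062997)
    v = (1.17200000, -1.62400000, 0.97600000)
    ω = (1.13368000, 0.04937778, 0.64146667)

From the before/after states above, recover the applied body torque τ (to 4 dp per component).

ω₁ − ω₀ = (0.03368000, -0.05062222, -0.05853333)
τ = I·(Δω/dt) + ω₀×(Iω₀) = (0.1600, -0.1200, -0.0900)

τ = (0.1600, -0.1200, -0.0900)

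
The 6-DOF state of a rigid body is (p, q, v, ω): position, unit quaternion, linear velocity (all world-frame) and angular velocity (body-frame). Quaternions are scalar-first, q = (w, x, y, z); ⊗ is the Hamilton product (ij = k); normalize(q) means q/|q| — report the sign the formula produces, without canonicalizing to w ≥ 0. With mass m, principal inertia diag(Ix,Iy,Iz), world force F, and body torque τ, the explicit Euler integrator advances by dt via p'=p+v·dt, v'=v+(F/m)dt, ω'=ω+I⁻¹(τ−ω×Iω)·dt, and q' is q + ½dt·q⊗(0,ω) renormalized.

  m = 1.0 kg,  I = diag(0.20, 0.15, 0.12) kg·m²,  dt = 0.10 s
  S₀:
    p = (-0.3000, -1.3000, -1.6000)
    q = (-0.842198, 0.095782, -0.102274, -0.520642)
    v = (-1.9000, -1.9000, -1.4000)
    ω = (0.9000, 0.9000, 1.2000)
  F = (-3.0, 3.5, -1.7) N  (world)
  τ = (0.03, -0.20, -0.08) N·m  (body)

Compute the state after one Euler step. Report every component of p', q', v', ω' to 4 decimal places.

new position p' = (-0.4900, -1.4900, -1.7400)
new velocity v' = (-2.2000, -1.5500, -1.5700)
angular accel α = (0.3120, -1.9093, -0.3292)
new body rate ω' = (0.9312, 0.7091, 1.1671)
2q̇ = q⊗(0,ω) = (0.6306132, -0.4121292, -1.3414944, -0.8323872)
q + ½dt·q⊗(0,ω), renormalized = (-0.8076, 0.0749, -0.1687, -0.5601)

p' = (-0.4900, -1.4900, -1.7400)
q' = (-0.8076, 0.0749, -0.1687, -0.5601)
v' = (-2.2000, -1.5500, -1.5700)
ω' = (0.9312, 0.7091, 1.1671)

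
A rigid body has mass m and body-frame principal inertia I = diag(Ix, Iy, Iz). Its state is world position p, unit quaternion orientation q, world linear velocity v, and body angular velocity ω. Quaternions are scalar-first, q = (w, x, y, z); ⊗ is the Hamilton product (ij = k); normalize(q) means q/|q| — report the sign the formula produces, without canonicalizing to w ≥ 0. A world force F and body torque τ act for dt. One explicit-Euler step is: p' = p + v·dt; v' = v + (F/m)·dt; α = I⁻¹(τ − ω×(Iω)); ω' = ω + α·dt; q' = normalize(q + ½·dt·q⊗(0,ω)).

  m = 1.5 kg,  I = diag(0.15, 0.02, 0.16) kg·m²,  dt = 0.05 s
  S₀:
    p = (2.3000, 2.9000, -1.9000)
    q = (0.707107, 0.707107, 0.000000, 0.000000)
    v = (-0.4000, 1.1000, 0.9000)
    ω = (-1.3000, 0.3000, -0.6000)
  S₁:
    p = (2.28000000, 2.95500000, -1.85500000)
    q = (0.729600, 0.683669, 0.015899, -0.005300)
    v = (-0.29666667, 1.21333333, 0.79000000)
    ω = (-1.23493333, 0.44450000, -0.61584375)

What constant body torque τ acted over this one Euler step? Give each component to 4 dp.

ω₁ − ω₀ = (0.06506667, 0.14450000, -0.01584375)
precession coupling = (-0.0252, -0.0078, 0.0507)
τ = I·(Δω/dt) + ω₀×(Iω₀) = (0.1700, 0.0500, 0.0000)

τ = (0.1700, 0.0500, 0.0000)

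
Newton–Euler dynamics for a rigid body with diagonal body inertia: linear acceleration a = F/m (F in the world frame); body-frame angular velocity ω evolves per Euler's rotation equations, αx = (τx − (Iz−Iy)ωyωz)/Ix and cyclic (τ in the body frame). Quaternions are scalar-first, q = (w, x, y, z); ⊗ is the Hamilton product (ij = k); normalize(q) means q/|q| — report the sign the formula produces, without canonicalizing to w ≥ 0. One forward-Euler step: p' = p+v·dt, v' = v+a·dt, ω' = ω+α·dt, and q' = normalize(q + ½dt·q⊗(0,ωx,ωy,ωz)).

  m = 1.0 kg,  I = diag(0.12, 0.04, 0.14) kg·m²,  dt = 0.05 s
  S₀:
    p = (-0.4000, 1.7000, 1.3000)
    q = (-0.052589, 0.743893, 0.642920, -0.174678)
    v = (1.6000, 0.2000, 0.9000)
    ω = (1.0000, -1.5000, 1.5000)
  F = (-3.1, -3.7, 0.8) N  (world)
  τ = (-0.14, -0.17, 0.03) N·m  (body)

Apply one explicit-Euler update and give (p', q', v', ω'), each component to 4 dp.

p' = (-0.3200, 1.7100, 1.3450)
q' = (-0.0405, 0.7588, 0.6116, -0.2202)
v' = (1.4450, 0.0150, 0.9400)
ω' = (1.0354, -1.6750, 1.4679)

α = I⁻¹(τ − ω×Iω) = (0.7083, -3.5000, -0.6429)
ω' = ω + α·dt = (1.0354, -1.6750, 1.4679)
Hamilton product q⊗(0,ω) = (0.4825040, 0.6497740, -1.2116340, -1.8376430)
q' = normalize(q + ½dt·q⊗(0,ω)) = (-0.0405, 0.7588, 0.6116, -0.2202)
linear accel F/m = (-3.1000, -3.7000, 0.8000)
p' = p + v·dt = (-0.3200, 1.7100, 1.3450)
v' = v + a·dt = (1.4450, 0.0150, 0.9400)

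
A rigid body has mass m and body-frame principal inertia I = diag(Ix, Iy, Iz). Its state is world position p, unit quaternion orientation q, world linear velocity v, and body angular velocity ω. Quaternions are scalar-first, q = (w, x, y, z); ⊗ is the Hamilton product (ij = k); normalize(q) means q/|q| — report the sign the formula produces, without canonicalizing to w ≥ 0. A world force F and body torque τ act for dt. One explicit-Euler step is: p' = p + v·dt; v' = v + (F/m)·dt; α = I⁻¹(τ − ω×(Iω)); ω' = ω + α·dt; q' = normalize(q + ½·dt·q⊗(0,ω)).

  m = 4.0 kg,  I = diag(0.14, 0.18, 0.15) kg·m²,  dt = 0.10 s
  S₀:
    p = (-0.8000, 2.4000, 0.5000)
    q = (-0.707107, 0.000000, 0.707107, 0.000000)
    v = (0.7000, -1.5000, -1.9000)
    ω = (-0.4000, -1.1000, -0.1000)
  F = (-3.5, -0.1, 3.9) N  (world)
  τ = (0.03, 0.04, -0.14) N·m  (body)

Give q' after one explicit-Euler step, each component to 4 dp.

2q̇ = q⊗(0,ω) = (0.7778177, 0.2121321, 0.7778177, 0.3535535)
q + ½dt·q⊗(0,ω), renormalized = (-0.6671, 0.0106, 0.7447, 0.0176)

q' = (-0.6671, 0.0106, 0.7447, 0.0176)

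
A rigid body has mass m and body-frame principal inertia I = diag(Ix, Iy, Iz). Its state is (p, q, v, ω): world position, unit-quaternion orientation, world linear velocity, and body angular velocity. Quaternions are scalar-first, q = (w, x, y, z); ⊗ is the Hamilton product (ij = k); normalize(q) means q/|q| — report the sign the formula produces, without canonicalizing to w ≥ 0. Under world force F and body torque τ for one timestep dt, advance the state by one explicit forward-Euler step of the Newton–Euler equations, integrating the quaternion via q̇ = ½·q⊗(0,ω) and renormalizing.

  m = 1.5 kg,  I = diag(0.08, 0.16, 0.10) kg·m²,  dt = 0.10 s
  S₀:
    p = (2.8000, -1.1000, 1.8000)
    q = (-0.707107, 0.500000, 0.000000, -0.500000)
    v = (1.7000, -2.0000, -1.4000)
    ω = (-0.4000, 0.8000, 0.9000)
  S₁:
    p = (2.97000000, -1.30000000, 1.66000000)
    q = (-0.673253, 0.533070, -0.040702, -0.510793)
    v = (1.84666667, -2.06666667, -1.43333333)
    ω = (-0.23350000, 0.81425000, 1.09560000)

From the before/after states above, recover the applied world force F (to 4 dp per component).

Δv = v₁−v₀ = (0.14666667, -0.06666667, -0.03333333)
m·(v₁−v₀)/dt = (2.2000, -1.0000, -0.5000)

F = (2.2000, -1.0000, -0.5000)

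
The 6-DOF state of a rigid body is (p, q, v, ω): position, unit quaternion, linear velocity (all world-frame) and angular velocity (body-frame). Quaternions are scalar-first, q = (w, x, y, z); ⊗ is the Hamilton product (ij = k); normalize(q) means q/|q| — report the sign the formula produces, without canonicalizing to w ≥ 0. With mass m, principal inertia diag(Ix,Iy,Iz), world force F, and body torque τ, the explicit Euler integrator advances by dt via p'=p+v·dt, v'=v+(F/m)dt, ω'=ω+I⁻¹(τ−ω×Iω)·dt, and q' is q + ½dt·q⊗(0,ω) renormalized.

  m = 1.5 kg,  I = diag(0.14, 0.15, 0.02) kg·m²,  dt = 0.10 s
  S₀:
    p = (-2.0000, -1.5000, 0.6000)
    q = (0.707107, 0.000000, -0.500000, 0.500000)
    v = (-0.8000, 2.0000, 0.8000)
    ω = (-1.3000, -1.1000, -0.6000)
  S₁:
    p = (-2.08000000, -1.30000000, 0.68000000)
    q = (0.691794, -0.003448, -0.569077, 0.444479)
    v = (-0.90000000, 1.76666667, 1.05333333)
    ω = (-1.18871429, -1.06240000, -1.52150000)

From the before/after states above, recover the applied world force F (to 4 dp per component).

v₁ − v₀ = (-0.10000000, -0.23333333, 0.25333333)
m·(v₁−v₀)/dt = (-1.5000, -3.5000, 3.8000)

F = (-1.5000, -3.5000, 3.8000)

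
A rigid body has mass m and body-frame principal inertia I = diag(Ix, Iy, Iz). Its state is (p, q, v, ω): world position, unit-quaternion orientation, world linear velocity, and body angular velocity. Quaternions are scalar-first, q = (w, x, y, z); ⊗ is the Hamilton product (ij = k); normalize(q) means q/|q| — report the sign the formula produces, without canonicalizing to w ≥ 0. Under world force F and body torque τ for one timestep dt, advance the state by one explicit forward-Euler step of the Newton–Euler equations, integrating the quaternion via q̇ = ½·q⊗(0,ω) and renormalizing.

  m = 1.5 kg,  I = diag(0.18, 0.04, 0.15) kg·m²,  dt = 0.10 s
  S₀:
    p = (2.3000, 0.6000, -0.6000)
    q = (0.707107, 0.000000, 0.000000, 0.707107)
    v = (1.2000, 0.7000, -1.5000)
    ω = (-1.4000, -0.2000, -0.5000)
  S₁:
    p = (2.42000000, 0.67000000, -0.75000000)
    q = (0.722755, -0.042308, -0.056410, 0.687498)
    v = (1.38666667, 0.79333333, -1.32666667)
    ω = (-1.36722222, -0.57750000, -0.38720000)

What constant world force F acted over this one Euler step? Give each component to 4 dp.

F = (2.8000, 1.4000, 2.6000)

Δv = v₁−v₀ = (0.18666667, 0.09333333, 0.17333333)
applied force F = (2.8000, 1.4000, 2.6000)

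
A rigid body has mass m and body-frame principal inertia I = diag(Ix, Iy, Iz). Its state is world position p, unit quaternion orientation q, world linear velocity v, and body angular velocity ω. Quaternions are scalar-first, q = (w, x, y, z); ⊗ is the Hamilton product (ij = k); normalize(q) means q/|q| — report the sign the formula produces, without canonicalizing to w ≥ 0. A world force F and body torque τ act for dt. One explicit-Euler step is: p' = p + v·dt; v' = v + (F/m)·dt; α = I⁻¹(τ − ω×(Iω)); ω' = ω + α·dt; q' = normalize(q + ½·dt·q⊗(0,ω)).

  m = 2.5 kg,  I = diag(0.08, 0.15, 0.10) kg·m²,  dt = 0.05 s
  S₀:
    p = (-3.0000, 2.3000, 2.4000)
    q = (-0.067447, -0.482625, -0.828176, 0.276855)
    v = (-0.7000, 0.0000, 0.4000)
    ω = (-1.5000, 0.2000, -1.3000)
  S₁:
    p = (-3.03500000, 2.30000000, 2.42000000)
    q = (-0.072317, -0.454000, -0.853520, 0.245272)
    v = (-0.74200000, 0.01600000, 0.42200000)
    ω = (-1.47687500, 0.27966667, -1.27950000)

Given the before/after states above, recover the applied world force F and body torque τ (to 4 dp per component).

rate change Δω = (0.02312500, 0.07966667, 0.02050000)
gyro term ω₀×Iω₀ = (0.0130, -0.0390, -0.0210)
applied torque τ = (0.0500, 0.2000, 0.0200)
Δv = v₁−v₀ = (-0.04200000, 0.01600000, 0.02200000)
applied force F = (-2.1000, 0.8000, 1.1000)

F = (-2.1000, 0.8000, 1.1000)
τ = (0.0500, 0.2000, 0.0200)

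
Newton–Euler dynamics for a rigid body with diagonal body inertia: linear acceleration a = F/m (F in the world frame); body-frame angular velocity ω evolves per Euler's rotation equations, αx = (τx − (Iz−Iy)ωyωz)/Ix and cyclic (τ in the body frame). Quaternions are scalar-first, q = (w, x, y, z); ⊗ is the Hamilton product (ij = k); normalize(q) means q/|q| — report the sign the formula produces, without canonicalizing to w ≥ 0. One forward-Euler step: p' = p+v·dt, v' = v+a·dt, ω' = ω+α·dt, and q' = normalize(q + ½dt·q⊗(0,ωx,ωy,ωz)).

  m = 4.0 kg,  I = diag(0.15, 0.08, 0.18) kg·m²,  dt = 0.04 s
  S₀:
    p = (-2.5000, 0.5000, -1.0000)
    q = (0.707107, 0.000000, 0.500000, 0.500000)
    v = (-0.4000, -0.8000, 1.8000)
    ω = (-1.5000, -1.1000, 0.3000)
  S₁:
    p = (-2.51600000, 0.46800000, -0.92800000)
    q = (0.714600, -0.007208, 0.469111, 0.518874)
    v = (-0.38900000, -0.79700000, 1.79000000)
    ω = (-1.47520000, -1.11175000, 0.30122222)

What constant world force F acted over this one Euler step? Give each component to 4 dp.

Δv = v₁−v₀ = (0.01100000, 0.00300000, -0.01000000)
applied force F = (1.1000, 0.3000, -1.0000)

F = (1.1000, 0.3000, -1.0000)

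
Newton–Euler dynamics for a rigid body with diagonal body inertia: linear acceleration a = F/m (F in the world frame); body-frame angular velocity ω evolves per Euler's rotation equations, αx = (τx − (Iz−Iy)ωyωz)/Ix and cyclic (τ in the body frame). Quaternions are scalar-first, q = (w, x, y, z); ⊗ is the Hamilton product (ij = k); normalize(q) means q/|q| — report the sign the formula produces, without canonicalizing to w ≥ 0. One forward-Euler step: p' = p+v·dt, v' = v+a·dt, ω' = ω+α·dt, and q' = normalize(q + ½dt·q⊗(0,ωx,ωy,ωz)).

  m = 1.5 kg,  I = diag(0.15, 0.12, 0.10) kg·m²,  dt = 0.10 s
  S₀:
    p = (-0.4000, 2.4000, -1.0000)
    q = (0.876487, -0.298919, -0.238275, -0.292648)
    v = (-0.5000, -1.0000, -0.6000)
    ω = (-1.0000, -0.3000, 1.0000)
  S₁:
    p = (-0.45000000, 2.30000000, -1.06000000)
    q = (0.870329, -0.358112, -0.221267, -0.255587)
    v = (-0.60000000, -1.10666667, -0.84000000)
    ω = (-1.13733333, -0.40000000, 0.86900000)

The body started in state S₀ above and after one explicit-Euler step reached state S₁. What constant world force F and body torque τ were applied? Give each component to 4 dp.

F = (-1.5000, -1.6000, -3.6000)
τ = (-0.2000, -0.1700, -0.1400)

v₁ − v₀ = (-0.10000000, -0.10666667, -0.24000000)
m·(v₁−v₀)/dt = (-1.5000, -1.6000, -3.6000)
Δω = ω₁−ω₀ = (-0.13733333, -0.10000000, -0.13100000)
ω₀×(Iω₀) = (0.0060, -0.0500, -0.0090)
τ = I·(Δω/dt) + ω₀×(Iω₀) = (-0.2000, -0.1700, -0.1400)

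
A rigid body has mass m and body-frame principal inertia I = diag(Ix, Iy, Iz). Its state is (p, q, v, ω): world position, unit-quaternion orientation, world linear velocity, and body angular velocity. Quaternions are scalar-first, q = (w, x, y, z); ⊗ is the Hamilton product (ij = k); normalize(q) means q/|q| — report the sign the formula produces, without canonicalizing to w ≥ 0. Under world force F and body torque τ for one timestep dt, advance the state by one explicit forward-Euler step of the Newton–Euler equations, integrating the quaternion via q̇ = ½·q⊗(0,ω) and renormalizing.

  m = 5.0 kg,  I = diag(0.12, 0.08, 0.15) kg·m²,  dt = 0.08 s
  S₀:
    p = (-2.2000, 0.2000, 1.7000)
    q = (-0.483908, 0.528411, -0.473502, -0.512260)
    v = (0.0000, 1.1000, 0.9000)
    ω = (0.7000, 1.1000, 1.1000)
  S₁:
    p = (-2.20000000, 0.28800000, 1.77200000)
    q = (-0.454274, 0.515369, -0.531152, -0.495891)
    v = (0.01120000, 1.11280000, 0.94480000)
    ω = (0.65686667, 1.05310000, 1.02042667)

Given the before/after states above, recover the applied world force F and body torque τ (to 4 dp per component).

v₁ − v₀ = (0.01120000, 0.01280000, 0.04480000)
F = m·Δv/dt = (0.7000, 0.8000, 2.8000)
rate change Δω = (-0.04313333, -0.04690000, -0.07957333)
I·α + gyro = (0.0200, -0.0700, -0.1800)

F = (0.7000, 0.8000, 2.8000)
τ = (0.0200, -0.0700, -0.1800)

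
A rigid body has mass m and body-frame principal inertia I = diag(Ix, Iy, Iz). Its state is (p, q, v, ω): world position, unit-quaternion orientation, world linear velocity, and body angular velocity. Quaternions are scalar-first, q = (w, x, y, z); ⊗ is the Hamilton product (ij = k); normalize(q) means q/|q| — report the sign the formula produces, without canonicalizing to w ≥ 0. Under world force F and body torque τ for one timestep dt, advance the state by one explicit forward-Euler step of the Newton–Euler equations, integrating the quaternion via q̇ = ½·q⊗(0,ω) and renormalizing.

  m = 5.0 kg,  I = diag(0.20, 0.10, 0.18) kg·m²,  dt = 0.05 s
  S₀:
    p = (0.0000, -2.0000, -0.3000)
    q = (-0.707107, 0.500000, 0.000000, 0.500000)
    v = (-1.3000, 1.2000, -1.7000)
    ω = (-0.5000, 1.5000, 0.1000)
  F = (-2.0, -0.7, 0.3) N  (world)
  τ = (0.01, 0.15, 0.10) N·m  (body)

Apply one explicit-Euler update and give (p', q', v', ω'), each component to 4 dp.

p + v·dt = (-0.0650, -1.9400, -0.3850)
v + (F/m)dt = (-1.3200, 1.1930, -1.6970)
gyro term ω×Iω = (0.0120, -0.0010, 0.0750)
(τ − ω×Iω)/I = (-0.0100, 1.5100, 0.1389)
new body rate ω' = (-0.5005, 1.5755, 0.1069)
Hamilton product q⊗(0,ω) = (0.2000000, -0.3964465, -1.3606605, 0.6792893)
updated quaternion q' = (-0.7016, 0.4897, -0.0340, 0.5166)

p' = (-0.0650, -1.9400, -0.3850)
q' = (-0.7016, 0.4897, -0.0340, 0.5166)
v' = (-1.3200, 1.1930, -1.6970)
ω' = (-0.5005, 1.5755, 0.1069)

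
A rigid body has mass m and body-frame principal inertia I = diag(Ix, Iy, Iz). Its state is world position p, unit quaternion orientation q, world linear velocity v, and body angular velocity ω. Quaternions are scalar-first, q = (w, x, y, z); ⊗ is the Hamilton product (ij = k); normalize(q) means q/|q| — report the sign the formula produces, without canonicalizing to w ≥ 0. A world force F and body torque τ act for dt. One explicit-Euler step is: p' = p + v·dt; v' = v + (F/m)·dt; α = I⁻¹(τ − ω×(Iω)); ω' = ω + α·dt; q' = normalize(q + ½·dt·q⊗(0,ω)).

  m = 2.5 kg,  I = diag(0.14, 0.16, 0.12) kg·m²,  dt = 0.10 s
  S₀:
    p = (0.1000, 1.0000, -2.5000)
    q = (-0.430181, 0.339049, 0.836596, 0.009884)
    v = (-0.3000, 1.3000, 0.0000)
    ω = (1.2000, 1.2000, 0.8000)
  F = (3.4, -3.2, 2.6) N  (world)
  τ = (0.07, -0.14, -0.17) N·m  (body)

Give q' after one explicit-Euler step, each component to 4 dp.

2q̇ = q⊗(0,ω) = (-1.4186812, 0.1411988, -0.7755956, -0.9412012)
updated quaternion q' = (-0.4989, 0.3446, 0.7943, -0.0370)

q' = (-0.4989, 0.3446, 0.7943, -0.0370)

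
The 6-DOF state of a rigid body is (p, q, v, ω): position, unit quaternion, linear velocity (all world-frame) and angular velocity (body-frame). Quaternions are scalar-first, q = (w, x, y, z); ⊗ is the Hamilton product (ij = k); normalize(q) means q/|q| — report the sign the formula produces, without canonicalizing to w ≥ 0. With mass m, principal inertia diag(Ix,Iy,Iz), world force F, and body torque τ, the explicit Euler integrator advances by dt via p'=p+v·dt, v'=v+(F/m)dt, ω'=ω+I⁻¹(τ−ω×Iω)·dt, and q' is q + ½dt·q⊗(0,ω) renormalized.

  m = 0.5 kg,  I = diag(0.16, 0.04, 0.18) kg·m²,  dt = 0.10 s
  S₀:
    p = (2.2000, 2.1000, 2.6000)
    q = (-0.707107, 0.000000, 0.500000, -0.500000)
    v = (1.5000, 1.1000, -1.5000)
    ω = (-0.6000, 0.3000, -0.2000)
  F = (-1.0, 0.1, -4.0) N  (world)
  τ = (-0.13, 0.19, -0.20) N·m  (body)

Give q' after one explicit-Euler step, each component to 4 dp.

Hamilton product q⊗(0,ω) = (-0.2500000, 0.4742642, 0.0878679, 0.4414214)
q' = normalize(q + ½dt·q⊗(0,ω)) = (-0.7192, 0.0237, 0.5041, -0.4776)

q' = (-0.7192, 0.0237, 0.5041, -0.4776)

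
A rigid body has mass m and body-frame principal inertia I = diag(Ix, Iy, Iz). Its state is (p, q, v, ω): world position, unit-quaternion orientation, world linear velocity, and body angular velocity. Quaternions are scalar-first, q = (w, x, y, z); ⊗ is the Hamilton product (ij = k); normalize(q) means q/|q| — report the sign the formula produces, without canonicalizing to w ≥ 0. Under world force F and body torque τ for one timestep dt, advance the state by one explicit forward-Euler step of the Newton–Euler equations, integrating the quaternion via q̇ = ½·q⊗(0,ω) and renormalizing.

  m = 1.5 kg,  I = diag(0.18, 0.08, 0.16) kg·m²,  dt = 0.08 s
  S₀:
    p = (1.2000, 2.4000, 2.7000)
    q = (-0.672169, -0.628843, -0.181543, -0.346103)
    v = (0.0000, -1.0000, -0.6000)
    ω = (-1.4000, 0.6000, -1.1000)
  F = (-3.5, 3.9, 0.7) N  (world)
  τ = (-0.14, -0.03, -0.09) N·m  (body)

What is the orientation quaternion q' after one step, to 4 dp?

q' = (-0.7162, -0.5733, -0.2054, -0.3408)

Hamilton product q⊗(0,ω) = (-1.1521677, 1.3483957, -0.6104845, 0.1079199)
q + ½dt·q⊗(0,ω), renormalized = (-0.7162, -0.5733, -0.2054, -0.3408)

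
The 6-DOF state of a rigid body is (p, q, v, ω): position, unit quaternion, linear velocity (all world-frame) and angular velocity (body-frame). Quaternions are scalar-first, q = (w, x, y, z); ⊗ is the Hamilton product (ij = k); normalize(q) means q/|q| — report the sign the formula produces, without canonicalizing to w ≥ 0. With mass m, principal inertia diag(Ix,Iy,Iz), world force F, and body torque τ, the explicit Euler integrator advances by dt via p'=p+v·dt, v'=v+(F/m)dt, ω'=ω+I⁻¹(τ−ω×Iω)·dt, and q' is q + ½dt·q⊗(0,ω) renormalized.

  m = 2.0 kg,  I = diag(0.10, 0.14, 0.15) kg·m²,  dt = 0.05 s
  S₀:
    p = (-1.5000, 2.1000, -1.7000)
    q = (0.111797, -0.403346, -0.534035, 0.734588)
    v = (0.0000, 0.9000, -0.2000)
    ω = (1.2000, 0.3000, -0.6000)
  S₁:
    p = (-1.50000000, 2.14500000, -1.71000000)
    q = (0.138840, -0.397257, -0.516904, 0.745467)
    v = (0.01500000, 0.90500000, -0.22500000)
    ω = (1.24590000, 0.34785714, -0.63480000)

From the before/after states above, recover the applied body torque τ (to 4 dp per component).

τ = (0.0900, 0.1700, -0.0900)

rate change Δω = (0.04590000, 0.04785714, -0.03480000)
ω₀×(Iω₀) = (-0.0018, 0.0360, 0.0144)
I·α + gyro = (0.0900, 0.1700, -0.0900)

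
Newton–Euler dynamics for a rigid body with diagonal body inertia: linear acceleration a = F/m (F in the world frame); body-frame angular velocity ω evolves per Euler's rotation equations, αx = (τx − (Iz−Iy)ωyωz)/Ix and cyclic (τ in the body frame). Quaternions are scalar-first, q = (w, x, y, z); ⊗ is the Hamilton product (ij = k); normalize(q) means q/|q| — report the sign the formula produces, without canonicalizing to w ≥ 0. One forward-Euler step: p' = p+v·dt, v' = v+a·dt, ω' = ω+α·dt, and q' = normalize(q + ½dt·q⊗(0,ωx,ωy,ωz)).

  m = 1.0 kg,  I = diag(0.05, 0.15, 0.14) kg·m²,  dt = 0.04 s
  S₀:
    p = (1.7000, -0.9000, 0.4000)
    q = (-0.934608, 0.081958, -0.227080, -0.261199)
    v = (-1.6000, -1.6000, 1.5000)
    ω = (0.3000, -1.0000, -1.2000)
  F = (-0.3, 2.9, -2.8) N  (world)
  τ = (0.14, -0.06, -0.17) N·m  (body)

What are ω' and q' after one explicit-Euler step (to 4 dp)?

gyro term ω×Iω = (-0.0120, 0.0324, -0.0300)
(τ − ω×Iω)/I = (3.0400, -0.6160, -1.0000)
ω + α·dt = (0.4216, -1.0246, -1.2400)
q⊗(0,ω) = (-0.5651062, -0.2690854, 0.9545979, 1.1076956)
q' = normalize(q + ½dt·q⊗(0,ω)) = (-0.9454, 0.0765, -0.2079, -0.2389)

ω' = (0.4216, -1.0246, -1.2400)
q' = (-0.9454, 0.0765, -0.2079, -0.2389)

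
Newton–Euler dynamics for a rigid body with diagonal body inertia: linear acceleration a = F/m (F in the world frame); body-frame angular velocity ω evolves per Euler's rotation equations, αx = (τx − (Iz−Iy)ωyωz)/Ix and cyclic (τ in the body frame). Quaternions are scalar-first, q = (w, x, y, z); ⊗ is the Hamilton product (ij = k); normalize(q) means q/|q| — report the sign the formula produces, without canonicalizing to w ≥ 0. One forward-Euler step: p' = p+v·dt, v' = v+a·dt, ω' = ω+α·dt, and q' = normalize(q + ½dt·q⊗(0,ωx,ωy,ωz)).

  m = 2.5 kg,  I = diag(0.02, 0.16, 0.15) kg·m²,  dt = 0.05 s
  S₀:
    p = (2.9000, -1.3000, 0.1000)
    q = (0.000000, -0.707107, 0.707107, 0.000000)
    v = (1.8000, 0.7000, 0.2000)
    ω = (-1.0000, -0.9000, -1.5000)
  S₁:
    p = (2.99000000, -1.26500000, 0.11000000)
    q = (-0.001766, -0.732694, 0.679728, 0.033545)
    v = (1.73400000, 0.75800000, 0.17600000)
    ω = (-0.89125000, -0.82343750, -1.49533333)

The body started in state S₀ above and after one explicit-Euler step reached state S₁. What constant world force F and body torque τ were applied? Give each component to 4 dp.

F = (-3.3000, 2.9000, -1.2000)
τ = (0.0300, 0.0500, 0.1400)

rate change Δω = (0.10875000, 0.07656250, 0.00466667)
ω₀×(Iω₀) = (-0.0135, -0.1950, 0.1260)
applied torque τ = (0.0300, 0.0500, 0.1400)
v₁ − v₀ = (-0.06600000, 0.05800000, -0.02400000)
F = m·Δv/dt = (-3.3000, 2.9000, -1.2000)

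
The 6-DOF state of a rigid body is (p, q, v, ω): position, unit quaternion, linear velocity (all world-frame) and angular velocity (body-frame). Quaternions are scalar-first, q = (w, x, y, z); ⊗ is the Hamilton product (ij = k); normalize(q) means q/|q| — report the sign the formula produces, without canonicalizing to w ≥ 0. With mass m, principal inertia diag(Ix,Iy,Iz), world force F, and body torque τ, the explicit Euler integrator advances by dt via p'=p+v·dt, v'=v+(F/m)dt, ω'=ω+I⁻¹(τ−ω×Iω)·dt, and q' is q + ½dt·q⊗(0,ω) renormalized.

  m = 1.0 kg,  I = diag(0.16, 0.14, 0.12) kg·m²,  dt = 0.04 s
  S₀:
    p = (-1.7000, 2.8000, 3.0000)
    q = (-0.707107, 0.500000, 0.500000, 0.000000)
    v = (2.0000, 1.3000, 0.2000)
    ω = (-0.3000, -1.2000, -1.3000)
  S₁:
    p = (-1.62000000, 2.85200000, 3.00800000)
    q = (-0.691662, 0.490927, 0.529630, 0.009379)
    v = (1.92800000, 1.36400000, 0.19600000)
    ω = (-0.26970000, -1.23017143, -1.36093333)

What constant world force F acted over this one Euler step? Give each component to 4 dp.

v₁ − v₀ = (-0.07200000, 0.06400000, -0.00400000)
F = m·Δv/dt = (-1.8000, 1.6000, -0.1000)

F = (-1.8000, 1.6000, -0.1000)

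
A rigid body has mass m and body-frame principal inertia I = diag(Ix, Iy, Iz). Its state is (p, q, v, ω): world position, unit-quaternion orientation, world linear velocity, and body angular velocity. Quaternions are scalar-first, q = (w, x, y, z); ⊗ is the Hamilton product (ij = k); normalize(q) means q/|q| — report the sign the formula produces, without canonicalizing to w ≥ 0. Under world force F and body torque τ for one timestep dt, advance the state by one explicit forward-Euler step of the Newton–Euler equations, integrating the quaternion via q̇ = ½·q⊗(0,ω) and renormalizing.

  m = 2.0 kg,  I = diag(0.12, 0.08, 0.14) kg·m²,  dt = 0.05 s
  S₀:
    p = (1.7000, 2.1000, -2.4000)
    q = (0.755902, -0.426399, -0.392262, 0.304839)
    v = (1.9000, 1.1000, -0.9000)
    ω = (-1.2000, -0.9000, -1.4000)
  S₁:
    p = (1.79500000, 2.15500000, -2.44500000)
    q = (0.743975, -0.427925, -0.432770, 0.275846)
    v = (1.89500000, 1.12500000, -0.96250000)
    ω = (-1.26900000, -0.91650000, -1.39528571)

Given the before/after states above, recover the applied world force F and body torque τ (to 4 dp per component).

F = (-0.2000, 1.0000, -2.5000)
τ = (-0.0900, -0.0600, -0.0300)

Δv = v₁−v₀ = (-0.00500000, 0.02500000, -0.06250000)
applied force F = (-0.2000, 1.0000, -2.5000)
Δω = ω₁−ω₀ = (-0.06900000, -0.01650000, 0.00471429)
gyro term ω₀×Iω₀ = (0.0756, -0.0336, -0.0432)
I·α + gyro = (-0.0900, -0.0600, -0.0300)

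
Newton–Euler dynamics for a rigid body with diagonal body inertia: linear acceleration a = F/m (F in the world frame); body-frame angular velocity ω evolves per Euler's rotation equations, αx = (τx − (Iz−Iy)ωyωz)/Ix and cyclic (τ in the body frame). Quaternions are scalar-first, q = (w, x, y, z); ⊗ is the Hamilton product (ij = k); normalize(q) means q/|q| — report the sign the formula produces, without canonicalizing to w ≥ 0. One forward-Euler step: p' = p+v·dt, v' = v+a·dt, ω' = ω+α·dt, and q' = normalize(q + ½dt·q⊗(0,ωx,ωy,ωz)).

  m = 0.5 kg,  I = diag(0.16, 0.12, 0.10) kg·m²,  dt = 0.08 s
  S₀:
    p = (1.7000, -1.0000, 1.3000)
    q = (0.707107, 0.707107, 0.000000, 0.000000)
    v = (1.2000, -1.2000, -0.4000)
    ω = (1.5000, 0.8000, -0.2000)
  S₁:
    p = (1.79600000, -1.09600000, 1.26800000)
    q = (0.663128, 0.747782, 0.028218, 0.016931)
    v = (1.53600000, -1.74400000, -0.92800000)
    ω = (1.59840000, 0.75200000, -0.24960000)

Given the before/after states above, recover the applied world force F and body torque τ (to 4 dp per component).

Δv = v₁−v₀ = (0.33600000, -0.54400000, -0.52800000)
m·(v₁−v₀)/dt = (2.1000, -3.4000, -3.3000)
rate change Δω = (0.09840000, -0.04800000, -0.04960000)
applied torque τ = (0.2000, -0.0900, -0.1100)

F = (2.1000, -3.4000, -3.3000)
τ = (0.2000, -0.0900, -0.1100)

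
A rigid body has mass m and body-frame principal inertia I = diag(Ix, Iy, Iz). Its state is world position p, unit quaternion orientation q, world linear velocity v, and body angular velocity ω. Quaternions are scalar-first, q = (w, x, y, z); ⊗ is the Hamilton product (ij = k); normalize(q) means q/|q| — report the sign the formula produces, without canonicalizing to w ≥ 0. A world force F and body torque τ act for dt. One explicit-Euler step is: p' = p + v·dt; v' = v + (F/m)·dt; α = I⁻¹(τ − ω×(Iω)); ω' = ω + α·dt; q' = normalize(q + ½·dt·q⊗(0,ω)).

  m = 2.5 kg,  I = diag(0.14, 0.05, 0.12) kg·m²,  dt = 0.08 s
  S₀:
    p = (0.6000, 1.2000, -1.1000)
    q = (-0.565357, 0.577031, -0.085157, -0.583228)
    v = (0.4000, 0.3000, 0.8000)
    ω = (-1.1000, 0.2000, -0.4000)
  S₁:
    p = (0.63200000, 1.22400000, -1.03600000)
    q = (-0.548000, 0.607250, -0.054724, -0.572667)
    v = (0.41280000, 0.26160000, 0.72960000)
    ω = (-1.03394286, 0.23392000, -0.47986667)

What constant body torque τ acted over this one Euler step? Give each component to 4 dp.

ω₁ − ω₀ = (0.06605714, 0.03392000, -0.07986667)
ω₀×(Iω₀) = (-0.0056, 0.0088, 0.0198)
I·α + gyro = (0.1100, 0.0300, -0.1000)

τ = (0.1100, 0.0300, -0.1000)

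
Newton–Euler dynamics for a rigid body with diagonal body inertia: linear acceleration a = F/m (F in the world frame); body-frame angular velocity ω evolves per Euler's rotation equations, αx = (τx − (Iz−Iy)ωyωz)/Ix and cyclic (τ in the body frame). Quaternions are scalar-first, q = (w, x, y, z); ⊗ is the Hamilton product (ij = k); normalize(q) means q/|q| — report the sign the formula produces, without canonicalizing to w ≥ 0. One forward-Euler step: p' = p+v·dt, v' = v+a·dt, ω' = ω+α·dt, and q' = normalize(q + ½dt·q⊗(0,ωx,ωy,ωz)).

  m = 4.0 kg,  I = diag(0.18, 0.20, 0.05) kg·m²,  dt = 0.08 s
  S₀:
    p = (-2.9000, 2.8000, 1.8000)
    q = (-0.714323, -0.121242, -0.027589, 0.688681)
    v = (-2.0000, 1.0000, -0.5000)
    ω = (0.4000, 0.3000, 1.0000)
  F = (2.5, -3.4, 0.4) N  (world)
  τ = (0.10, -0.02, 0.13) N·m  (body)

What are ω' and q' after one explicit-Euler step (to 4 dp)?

angular accel α = (0.8056, -0.3600, 2.5520)
ω' = ω + α·dt = (0.4644, 0.2712, 1.2042)
Hamilton product q⊗(0,ω) = (-0.6319075, -0.5199225, 0.1824175, -0.7396600)
q' = normalize(q + ½dt·q⊗(0,ω)) = (-0.7389, -0.1419, -0.0203, 0.6584)

ω' = (0.4644, 0.2712, 1.2042)
q' = (-0.7389, -0.1419, -0.0203, 0.6584)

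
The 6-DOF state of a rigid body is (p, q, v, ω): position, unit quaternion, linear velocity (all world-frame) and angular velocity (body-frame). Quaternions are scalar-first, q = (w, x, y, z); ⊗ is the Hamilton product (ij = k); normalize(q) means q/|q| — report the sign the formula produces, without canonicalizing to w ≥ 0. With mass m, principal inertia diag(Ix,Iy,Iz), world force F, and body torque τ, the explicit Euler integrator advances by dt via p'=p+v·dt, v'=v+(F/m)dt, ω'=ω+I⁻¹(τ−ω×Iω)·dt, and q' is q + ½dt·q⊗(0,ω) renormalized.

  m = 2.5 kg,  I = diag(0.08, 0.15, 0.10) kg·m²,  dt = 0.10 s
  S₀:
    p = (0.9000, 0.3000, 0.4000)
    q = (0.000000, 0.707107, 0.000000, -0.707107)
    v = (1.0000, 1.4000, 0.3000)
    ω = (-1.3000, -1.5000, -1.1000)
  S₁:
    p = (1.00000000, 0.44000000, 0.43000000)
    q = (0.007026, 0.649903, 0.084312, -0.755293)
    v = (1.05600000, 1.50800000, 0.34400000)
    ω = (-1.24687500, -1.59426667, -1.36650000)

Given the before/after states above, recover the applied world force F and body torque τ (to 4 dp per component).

F = (1.4000, 2.7000, 1.1000)
τ = (-0.0400, -0.1700, -0.1300)

rate change Δω = (0.05312500, -0.09426667, -0.26650000)
precession coupling = (-0.0825, -0.0286, 0.1365)
τ = I·(Δω/dt) + ω₀×(Iω₀) = (-0.0400, -0.1700, -0.1300)
v₁ − v₀ = (0.05600000, 0.10800000, 0.04400000)
m·(v₁−v₀)/dt = (1.4000, 2.7000, 1.1000)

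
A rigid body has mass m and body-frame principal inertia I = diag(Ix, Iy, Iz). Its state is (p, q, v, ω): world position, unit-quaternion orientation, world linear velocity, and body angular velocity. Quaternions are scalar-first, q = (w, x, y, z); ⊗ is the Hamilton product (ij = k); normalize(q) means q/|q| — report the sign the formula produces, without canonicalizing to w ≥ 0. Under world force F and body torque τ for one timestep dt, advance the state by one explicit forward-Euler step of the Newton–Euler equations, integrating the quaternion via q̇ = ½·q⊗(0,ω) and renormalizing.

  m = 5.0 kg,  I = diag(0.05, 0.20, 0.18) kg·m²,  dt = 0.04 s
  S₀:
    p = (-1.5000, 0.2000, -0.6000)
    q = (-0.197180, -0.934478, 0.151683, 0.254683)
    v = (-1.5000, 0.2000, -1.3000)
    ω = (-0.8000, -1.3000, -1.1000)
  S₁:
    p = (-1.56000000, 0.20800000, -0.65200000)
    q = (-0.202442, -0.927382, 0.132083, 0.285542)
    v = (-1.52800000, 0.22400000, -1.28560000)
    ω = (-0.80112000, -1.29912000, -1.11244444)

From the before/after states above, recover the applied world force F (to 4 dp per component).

velocity change Δv = (-0.02800000, 0.02400000, 0.01440000)
m·(v₁−v₀)/dt = (-3.5000, 3.0000, 1.8000)

F = (-3.5000, 3.0000, 1.8000)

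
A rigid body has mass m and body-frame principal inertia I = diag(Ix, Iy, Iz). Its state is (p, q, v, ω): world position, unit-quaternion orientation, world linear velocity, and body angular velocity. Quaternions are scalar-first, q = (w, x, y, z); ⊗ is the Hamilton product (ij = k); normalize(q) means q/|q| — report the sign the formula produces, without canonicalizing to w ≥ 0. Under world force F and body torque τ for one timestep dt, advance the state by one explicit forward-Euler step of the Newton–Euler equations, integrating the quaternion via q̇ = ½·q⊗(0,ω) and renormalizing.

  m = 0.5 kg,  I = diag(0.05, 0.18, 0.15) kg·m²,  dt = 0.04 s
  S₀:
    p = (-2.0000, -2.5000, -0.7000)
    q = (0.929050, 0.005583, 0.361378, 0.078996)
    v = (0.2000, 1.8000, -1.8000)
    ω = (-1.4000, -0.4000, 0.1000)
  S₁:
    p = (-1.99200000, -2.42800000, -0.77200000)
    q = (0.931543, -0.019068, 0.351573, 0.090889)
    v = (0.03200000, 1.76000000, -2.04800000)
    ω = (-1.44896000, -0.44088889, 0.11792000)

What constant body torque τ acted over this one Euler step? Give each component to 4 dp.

rate change Δω = (-0.04896000, -0.04088889, 0.01792000)
ω₀×(Iω₀) = (0.0012, 0.0140, 0.0728)
applied torque τ = (-0.0600, -0.1700, 0.1400)

τ = (-0.0600, -0.1700, 0.1400)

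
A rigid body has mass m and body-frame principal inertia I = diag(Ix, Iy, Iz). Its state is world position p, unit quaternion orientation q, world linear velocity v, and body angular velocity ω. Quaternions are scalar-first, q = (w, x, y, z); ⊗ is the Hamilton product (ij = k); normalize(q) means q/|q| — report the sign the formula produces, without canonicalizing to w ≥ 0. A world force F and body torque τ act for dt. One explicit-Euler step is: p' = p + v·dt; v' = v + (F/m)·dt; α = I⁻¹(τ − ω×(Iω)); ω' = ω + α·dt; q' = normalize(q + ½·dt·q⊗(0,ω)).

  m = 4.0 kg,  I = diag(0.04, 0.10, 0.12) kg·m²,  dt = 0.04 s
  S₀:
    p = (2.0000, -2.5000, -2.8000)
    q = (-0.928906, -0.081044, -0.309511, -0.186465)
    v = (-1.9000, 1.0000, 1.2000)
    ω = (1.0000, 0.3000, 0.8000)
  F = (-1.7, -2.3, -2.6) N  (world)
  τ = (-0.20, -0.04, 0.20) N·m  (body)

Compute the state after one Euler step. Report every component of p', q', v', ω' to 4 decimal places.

p' = (1.9240, -2.4600, -2.7520)
q' = (-0.9221, -0.1034, -0.3174, -0.1956)
v' = (-1.9170, 0.9770, 1.1740)
ω' = (0.7952, 0.3096, 0.8607)

linear accel F/m = (-0.4250, -0.5750, -0.6500)
p' = p + v·dt = (1.9240, -2.4600, -2.7520)
v' = v + a·dt = (-1.9170, 0.9770, 1.1740)
(τ − ω×Iω)/I = (-5.1200, 0.2400, 1.5167)
new body rate ω' = (0.7952, 0.3096, 0.8607)
2q̇ = q⊗(0,ω) = (0.3230693, -1.1205753, -0.4003016, -0.4579270)
updated quaternion q' = (-0.9221, -0.1034, -0.3174, -0.1956)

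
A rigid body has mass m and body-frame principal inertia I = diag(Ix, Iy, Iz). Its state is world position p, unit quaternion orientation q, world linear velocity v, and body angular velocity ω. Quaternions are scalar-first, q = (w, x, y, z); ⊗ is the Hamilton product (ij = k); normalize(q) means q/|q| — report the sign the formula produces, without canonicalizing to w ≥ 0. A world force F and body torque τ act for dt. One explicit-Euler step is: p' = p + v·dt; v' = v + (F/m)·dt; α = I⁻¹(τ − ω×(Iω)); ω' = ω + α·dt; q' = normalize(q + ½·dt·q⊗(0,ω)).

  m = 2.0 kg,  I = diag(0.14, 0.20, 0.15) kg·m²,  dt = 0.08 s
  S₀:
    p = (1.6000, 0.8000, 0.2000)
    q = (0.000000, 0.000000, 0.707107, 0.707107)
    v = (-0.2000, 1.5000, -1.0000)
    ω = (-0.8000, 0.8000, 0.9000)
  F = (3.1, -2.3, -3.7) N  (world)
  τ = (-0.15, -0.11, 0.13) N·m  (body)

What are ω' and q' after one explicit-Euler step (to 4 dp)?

(τ − ω×Iω)/I = (-0.8143, -0.5860, 1.1227)
ω + α·dt = (-0.8651, 0.7531, 0.9898)
2q̇ = q⊗(0,ω) = (-1.2020819, 0.0707107, -0.5656856, 0.5656856)
q' = normalize(q + ½dt·q⊗(0,ω)) = (-0.0480, 0.0028, 0.6833, 0.7285)

ω' = (-0.8651, 0.7531, 0.9898)
q' = (-0.0480, 0.0028, 0.6833, 0.7285)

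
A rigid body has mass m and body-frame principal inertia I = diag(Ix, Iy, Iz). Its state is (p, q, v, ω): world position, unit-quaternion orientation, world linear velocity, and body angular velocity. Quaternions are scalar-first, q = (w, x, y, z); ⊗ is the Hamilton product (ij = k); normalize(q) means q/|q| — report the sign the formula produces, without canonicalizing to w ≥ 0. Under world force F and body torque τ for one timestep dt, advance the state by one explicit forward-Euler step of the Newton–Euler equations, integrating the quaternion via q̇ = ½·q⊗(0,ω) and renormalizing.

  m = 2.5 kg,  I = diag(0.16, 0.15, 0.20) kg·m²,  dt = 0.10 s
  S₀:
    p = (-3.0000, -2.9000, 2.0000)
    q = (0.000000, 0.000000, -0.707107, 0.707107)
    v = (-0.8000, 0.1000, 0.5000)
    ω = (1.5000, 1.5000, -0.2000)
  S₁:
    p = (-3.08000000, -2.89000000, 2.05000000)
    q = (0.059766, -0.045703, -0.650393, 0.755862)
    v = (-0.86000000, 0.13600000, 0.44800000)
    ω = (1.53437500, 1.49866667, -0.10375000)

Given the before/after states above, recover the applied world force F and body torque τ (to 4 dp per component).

F = (-1.5000, 0.9000, -1.3000)
τ = (0.0400, 0.0100, 0.1700)

velocity change Δv = (-0.06000000, 0.03600000, -0.05200000)
F = m·Δv/dt = (-1.5000, 0.9000, -1.3000)
Δω = ω₁−ω₀ = (0.03437500, -0.00133333, 0.09625000)
applied torque τ = (0.0400, 0.0100, 0.1700)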